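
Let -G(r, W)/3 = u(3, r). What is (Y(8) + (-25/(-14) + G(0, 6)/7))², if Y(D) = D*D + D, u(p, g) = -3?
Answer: 1104601/196 ≈ 5635.7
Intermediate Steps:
G(r, W) = 9 (G(r, W) = -3*(-3) = 9)
Y(D) = D + D² (Y(D) = D² + D = D + D²)
(Y(8) + (-25/(-14) + G(0, 6)/7))² = (8*(1 + 8) + (-25/(-14) + 9/7))² = (8*9 + (-25*(-1/14) + 9*(⅐)))² = (72 + (25/14 + 9/7))² = (72 + 43/14)² = (1051/14)² = 1104601/196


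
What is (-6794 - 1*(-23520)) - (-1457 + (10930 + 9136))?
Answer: -1883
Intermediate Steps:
(-6794 - 1*(-23520)) - (-1457 + (10930 + 9136)) = (-6794 + 23520) - (-1457 + 20066) = 16726 - 1*18609 = 16726 - 18609 = -1883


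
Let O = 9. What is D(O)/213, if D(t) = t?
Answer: 3/71 ≈ 0.042253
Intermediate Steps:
D(O)/213 = 9/213 = 9*(1/213) = 3/71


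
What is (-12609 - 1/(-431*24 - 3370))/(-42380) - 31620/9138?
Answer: -43070208045/13617947144 ≈ -3.1628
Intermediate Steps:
(-12609 - 1/(-431*24 - 3370))/(-42380) - 31620/9138 = (-12609 - 1/(-10344 - 3370))*(-1/42380) - 31620*1/9138 = (-12609 - 1/(-13714))*(-1/42380) - 5270/1523 = (-12609 - 1*(-1/13714))*(-1/42380) - 5270/1523 = (-12609 + 1/13714)*(-1/42380) - 5270/1523 = -172919825/13714*(-1/42380) - 5270/1523 = 2660305/8941528 - 5270/1523 = -43070208045/13617947144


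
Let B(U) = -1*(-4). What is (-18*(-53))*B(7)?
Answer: 3816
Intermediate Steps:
B(U) = 4
(-18*(-53))*B(7) = -18*(-53)*4 = 954*4 = 3816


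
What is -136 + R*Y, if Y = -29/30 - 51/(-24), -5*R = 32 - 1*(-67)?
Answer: -31787/200 ≈ -158.94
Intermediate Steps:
R = -99/5 (R = -(32 - 1*(-67))/5 = -(32 + 67)/5 = -⅕*99 = -99/5 ≈ -19.800)
Y = 139/120 (Y = -29*1/30 - 51*(-1/24) = -29/30 + 17/8 = 139/120 ≈ 1.1583)
-136 + R*Y = -136 - 99/5*139/120 = -136 - 4587/200 = -31787/200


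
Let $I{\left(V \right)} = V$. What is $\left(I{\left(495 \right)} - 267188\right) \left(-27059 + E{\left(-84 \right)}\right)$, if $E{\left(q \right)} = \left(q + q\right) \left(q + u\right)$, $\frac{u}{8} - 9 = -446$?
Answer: $-153183392033$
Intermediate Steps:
$u = -3496$ ($u = 72 + 8 \left(-446\right) = 72 - 3568 = -3496$)
$E{\left(q \right)} = 2 q \left(-3496 + q\right)$ ($E{\left(q \right)} = \left(q + q\right) \left(q - 3496\right) = 2 q \left(-3496 + q\right)$)
$\left(I{\left(495 \right)} - 267188\right) \left(-27059 + E{\left(-84 \right)}\right) = \left(495 - 267188\right) \left(-27059 + 2 \left(-84\right) \left(-3496 - 84\right)\right) = - 266693 \left(-27059 + 2 \left(-84\right) \left(-3580\right)\right) = - 266693 \left(-27059 + 601440\right) = \left(-266693\right) 574381 = -153183392033$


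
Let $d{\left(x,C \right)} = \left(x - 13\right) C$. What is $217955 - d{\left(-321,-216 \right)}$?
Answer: $145811$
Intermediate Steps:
$d{\left(x,C \right)} = C \left(-13 + x\right)$ ($d{\left(x,C \right)} = \left(-13 + x\right) C = C \left(-13 + x\right)$)
$217955 - d{\left(-321,-216 \right)} = 217955 - - 216 \left(-13 - 321\right) = 217955 - \left(-216\right) \left(-334\right) = 217955 - 72144 = 145811$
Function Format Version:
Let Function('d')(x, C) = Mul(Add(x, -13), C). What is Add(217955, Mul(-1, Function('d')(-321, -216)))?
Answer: 145811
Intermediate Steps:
Function('d')(x, C) = Mul(C, Add(-13, x)) (Function('d')(x, C) = Mul(Add(-13, x), C) = Mul(C, Add(-13, x)))
Add(217955, Mul(-1, Function('d')(-321, -216))) = Add(217955, Mul(-1, Mul(-216, Add(-13, -321)))) = Add(217955, Mul(-1, Mul(-216, -334))) = Add(217955, Mul(-1, 72144)) = Add(217955, -72144) = 145811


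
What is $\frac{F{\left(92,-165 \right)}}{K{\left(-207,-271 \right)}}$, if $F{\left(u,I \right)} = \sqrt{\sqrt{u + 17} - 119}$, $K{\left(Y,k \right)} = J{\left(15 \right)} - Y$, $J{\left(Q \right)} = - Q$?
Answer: $\frac{\sqrt{-119 + \sqrt{109}}}{192} \approx 0.054267 i$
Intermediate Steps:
$K{\left(Y,k \right)} = -15 - Y$ ($K{\left(Y,k \right)} = \left(-1\right) 15 - Y = -15 - Y$)
$F{\left(u,I \right)} = \sqrt{-119 + \sqrt{17 + u}}$ ($F{\left(u,I \right)} = \sqrt{\sqrt{17 + u} - 119} = \sqrt{-119 + \sqrt{17 + u}}$)
$\frac{F{\left(92,-165 \right)}}{K{\left(-207,-271 \right)}} = \frac{\sqrt{-119 + \sqrt{17 + 92}}}{-15 - -207} = \frac{\sqrt{-119 + \sqrt{109}}}{-15 + 207} = \frac{\sqrt{-119 + \sqrt{109}}}{192}$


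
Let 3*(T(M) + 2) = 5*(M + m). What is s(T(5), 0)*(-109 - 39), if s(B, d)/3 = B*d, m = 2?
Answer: 0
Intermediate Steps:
T(M) = 4/3 + 5*M/3 (T(M) = -2 + (5*(M + 2))/3 = -2 + (5*(2 + M))/3 = -2 + (10 + 5*M)/3 = -2 + (10/3 + 5*M/3) = 4/3 + 5*M/3)
s(B, d) = 3*B*d (s(B, d) = 3*(B*d) = 3*B*d)
s(T(5), 0)*(-109 - 39) = (3*(4/3 + (5/3)*5)*0)*(-109 - 39) = (3*(4/3 + 25/3)*0)*(-148) = (3*(29/3)*0)*(-148) = 0*(-148) = 0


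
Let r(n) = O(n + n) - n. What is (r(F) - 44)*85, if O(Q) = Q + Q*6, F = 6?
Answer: 2890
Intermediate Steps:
O(Q) = 7*Q (O(Q) = Q + 6*Q = 7*Q)
r(n) = 13*n (r(n) = 7*(n + n) - n = 7*(2*n) - n = 14*n - n = 13*n)
(r(F) - 44)*85 = (13*6 - 44)*85 = (78 - 44)*85 = 34*85 = 2890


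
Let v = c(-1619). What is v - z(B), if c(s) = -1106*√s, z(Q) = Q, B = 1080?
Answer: -1080 - 1106*I*√1619 ≈ -1080.0 - 44502.0*I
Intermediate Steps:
v = -1106*I*√1619 ≈ -44502.0*I
v - z(B) = -1106*I*√1619 - 1*1080 = -1106*I*√1619 - 1080 = -1080 - 1106*I*√1619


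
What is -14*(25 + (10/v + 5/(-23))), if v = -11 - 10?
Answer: -23480/69 ≈ -340.29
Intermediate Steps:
v = -21
-14*(25 + (10/v + 5/(-23))) = -14*(25 + (10/(-21) + 5/(-23))) = -14*(25 + (10*(-1/21) + 5*(-1/23))) = -14*(25 + (-10/21 - 5/23)) = -14*(25 - 335/483) = -14*11740/483 = -23480/69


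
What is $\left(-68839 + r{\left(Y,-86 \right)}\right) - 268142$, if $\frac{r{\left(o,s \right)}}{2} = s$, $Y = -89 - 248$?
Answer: $-337153$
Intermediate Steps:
$Y = -337$ ($Y = -89 - 248 = -337$)
$r{\left(o,s \right)} = 2 s$
$\left(-68839 + r{\left(Y,-86 \right)}\right) - 268142 = \left(-68839 + 2 \left(-86\right)\right) - 268142 = \left(-68839 - 172\right) - 268142 = -69011 - 268142 = -337153$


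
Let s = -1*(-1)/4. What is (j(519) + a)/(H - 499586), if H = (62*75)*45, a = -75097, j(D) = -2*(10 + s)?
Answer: 150235/580672 ≈ 0.25873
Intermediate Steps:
s = ¼ (s = 1*(¼) = ¼ ≈ 0.25000)
j(D) = -41/2 (j(D) = -2*(10 + ¼) = -2*41/4 = -41/2)
H = 209250 (H = 4650*45 = 209250)
(j(519) + a)/(H - 499586) = (-41/2 - 75097)/(209250 - 499586) = -150235/2/(-290336) = -150235/2*(-1/290336) = 150235/580672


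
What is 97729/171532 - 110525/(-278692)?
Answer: 151956792/157251961 ≈ 0.96633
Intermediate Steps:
97729/171532 - 110525/(-278692) = 97729*(1/171532) - 110525*(-1/278692) = 97729/171532 + 110525/278692 = 151956792/157251961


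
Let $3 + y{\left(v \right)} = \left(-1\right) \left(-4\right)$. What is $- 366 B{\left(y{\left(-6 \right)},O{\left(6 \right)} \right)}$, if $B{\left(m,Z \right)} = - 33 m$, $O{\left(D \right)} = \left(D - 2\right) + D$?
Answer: $12078$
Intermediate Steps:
$y{\left(v \right)} = 1$ ($y{\left(v \right)} = -3 - -4 = -3 + 4 = 1$)
$O{\left(D \right)} = -2 + 2 D$ ($O{\left(D \right)} = \left(-2 + D\right) + D = -2 + 2 D$)
$- 366 B{\left(y{\left(-6 \right)},O{\left(6 \right)} \right)} = - 366 \left(\left(-33\right) 1\right) = \left(-366\right) \left(-33\right) = 12078$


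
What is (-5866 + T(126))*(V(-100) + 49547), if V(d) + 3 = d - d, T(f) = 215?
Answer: -279973144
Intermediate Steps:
V(d) = -3 (V(d) = -3 + (d - d) = -3 + 0 = -3)
(-5866 + T(126))*(V(-100) + 49547) = (-5866 + 215)*(-3 + 49547) = -5651*49544 = -279973144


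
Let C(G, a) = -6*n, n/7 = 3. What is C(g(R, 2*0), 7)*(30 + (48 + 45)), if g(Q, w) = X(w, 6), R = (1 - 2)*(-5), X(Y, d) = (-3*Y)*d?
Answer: -15498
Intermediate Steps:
n = 21 (n = 7*3 = 21)
X(Y, d) = -3*Y*d
R = 5 (R = -1*(-5) = 5)
g(Q, w) = -18*w (g(Q, w) = -3*w*6 = -18*w)
C(G, a) = -126 (C(G, a) = -6*21 = -126)
C(g(R, 2*0), 7)*(30 + (48 + 45)) = -126*(30 + (48 + 45)) = -126*(30 + 93) = -126*123 = -15498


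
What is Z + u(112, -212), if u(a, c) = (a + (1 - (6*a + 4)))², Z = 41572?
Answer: 358541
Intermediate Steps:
u(a, c) = (-3 - 5*a)² (u(a, c) = (a + (1 - (4 + 6*a)))² = (a + (1 + (-4 - 6*a)))² = (a + (-3 - 6*a))² = (-3 - 5*a)²)
Z + u(112, -212) = 41572 + (3 + 5*112)² = 41572 + (3 + 560)² = 41572 + 563² = 41572 + 316969 = 358541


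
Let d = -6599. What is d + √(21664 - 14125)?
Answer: -6599 + √7539 ≈ -6512.2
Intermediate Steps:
d + √(21664 - 14125) = -6599 + √(21664 - 14125) = -6599 + √7539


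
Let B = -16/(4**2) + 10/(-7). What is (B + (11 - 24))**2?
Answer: 11664/49 ≈ 238.04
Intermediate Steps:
B = -17/7 (B = -16/16 + 10*(-1/7) = -16*1/16 - 10/7 = -1 - 10/7 = -17/7 ≈ -2.4286)
(B + (11 - 24))**2 = (-17/7 + (11 - 24))**2 = (-17/7 - 13)**2 = (-108/7)**2 = 11664/49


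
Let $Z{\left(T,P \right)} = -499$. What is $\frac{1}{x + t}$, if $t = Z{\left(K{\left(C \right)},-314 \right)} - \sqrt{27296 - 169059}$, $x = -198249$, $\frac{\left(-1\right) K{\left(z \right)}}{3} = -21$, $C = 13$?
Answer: $\frac{i}{\sqrt{141763} - 198748 i} \approx -5.0315 \cdot 10^{-6} + 9.5318 \cdot 10^{-9} i$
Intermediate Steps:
$K{\left(z \right)} = 63$ ($K{\left(z \right)} = \left(-3\right) \left(-21\right) = 63$)
$t = -499 - i \sqrt{141763}$ ($t = -499 - \sqrt{27296 - 169059} = -499 - \sqrt{-141763} = -499 - i \sqrt{141763} \approx -499.0 - 376.51 i$)
$\frac{1}{x + t} = \frac{1}{-198249 - \left(499 + i \sqrt{141763}\right)} = \frac{1}{-198748 - i \sqrt{141763}}$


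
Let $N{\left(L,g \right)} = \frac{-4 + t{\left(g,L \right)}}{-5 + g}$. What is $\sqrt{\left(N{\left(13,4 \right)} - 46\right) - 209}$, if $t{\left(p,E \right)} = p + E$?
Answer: $2 i \sqrt{67} \approx 16.371 i$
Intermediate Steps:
$t{\left(p,E \right)} = E + p$
$N{\left(L,g \right)} = \frac{-4 + L + g}{-5 + g}$ ($N{\left(L,g \right)} = \frac{-4 + \left(L + g\right)}{-5 + g} = \frac{-4 + L + g}{-5 + g}$)
$\sqrt{\left(N{\left(13,4 \right)} - 46\right) - 209} = \sqrt{\left(\frac{-4 + 13 + 4}{-5 + 4} - 46\right) - 209} = \sqrt{\left(\frac{1}{-1} \cdot 13 - 46\right) - 209} = \sqrt{\left(\left(-1\right) 13 - 46\right) - 209} = \sqrt{\left(-13 - 46\right) - 209} = \sqrt{-59 - 209} = \sqrt{-268} = 2 i \sqrt{67}$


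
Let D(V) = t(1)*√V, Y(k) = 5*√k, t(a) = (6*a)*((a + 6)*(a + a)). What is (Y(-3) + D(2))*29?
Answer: 2436*√2 + 145*I*√3 ≈ 3445.0 + 251.15*I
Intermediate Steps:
t(a) = 12*a²*(6 + a) (t(a) = (6*a)*((6 + a)*(2*a)) = (6*a)*(2*a*(6 + a)) = 12*a²*(6 + a))
D(V) = 84*√V (D(V) = (12*1²*(6 + 1))*√V = (12*1*7)*√V = 84*√V)
(Y(-3) + D(2))*29 = (5*√(-3) + 84*√2)*29 = (5*(I*√3) + 84*√2)*29 = (5*I*√3 + 84*√2)*29 = (84*√2 + 5*I*√3)*29 = 2436*√2 + 145*I*√3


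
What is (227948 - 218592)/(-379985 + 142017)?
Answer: -2339/59492 ≈ -0.039316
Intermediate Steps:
(227948 - 218592)/(-379985 + 142017) = 9356/(-237968) = 9356*(-1/237968) = -2339/59492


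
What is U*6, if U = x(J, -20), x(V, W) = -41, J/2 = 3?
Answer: -246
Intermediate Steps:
J = 6 (J = 2*3 = 6)
U = -41
U*6 = -41*6 = -246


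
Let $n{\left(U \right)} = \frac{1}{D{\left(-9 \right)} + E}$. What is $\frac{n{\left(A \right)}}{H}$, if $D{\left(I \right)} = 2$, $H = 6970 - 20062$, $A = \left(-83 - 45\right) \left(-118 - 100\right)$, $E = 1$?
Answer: $- \frac{1}{39276} \approx -2.5461 \cdot 10^{-5}$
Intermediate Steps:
$A = 27904$ ($A = \left(-128\right) \left(-218\right) = 27904$)
$H = -13092$ ($H = 6970 - 20062 = -13092$)
$n{\left(U \right)} = \frac{1}{3}$ ($n{\left(U \right)} = \frac{1}{2 + 1} = \frac{1}{3}$)
$\frac{n{\left(A \right)}}{H} = \frac{1}{3 \left(-13092\right)} = \frac{1}{3} \left(- \frac{1}{13092}\right) = - \frac{1}{39276}$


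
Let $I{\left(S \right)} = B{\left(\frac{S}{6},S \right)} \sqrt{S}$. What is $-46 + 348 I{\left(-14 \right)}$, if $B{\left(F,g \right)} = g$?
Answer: $-46 - 4872 i \sqrt{14} \approx -46.0 - 18229.0 i$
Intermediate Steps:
$I{\left(S \right)} = S^{\frac{3}{2}}$ ($I{\left(S \right)} = S \sqrt{S} = S^{\frac{3}{2}}$)
$-46 + 348 I{\left(-14 \right)} = -46 + 348 \left(-14\right)^{\frac{3}{2}} = -46 + 348 \left(- 14 i \sqrt{14}\right) = -46 - 4872 i \sqrt{14}$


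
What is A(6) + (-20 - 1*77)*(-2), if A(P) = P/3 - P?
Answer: 190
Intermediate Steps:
A(P) = -2*P/3 (A(P) = P*(⅓) - P = P/3 - P = -2*P/3)
A(6) + (-20 - 1*77)*(-2) = -⅔*6 + (-20 - 1*77)*(-2) = -4 + (-20 - 77)*(-2) = -4 - 97*(-2) = -4 + 194 = 190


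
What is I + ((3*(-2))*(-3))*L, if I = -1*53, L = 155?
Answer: 2737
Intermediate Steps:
I = -53
I + ((3*(-2))*(-3))*L = -53 + ((3*(-2))*(-3))*155 = -53 - 6*(-3)*155 = -53 + 18*155 = -53 + 2790 = 2737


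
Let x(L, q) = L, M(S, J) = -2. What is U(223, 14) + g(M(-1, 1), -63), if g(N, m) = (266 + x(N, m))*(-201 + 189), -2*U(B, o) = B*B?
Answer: -56065/2 ≈ -28033.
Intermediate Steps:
U(B, o) = -B²/2 (U(B, o) = -B*B/2 = -B²/2)
g(N, m) = -3192 - 12*N (g(N, m) = (266 + N)*(-201 + 189) = (266 + N)*(-12) = -3192 - 12*N)
U(223, 14) + g(M(-1, 1), -63) = -½*223² + (-3192 - 12*(-2)) = -½*49729 + (-3192 + 24) = -49729/2 - 3168 = -56065/2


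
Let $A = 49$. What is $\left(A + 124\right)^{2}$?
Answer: $29929$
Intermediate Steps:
$\left(A + 124\right)^{2} = \left(49 + 124\right)^{2} = 173^{2} = 29929$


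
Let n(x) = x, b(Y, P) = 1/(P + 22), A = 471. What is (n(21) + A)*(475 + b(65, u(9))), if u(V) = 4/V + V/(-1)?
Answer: 28282128/121 ≈ 2.3374e+5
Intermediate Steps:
u(V) = -V + 4/V (u(V) = 4/V + V*(-1) = 4/V - V = -V + 4/V)
b(Y, P) = 1/(22 + P)
(n(21) + A)*(475 + b(65, u(9))) = (21 + 471)*(475 + 1/(22 + (-1*9 + 4/9))) = 492*(475 + 1/(22 + (-9 + 4*(⅑)))) = 492*(475 + 1/(22 + (-9 + 4/9))) = 492*(475 + 1/(22 - 77/9)) = 492*(475 + 1/(121/9)) = 492*(475 + 9/121) = 492*(57484/121) = 28282128/121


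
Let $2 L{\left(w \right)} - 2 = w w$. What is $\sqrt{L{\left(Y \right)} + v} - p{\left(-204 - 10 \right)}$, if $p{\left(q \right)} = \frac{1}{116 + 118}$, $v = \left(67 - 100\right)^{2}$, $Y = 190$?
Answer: $- \frac{1}{234} + 2 \sqrt{4785} \approx 138.34$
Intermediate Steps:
$v = 1089$ ($v = \left(-33\right)^{2} = 1089$)
$L{\left(w \right)} = 1 + \frac{w^{2}}{2}$ ($L{\left(w \right)} = 1 + \frac{w w}{2} = 1 + \frac{w^{2}}{2}$)
$p{\left(q \right)} = \frac{1}{234}$
$\sqrt{L{\left(Y \right)} + v} - p{\left(-204 - 10 \right)} = \sqrt{\left(1 + \frac{190^{2}}{2}\right) + 1089} - \frac{1}{234} = \sqrt{\left(1 + \frac{1}{2} \cdot 36100\right) + 1089} - \frac{1}{234} = \sqrt{\left(1 + 18050\right) + 1089} - \frac{1}{234} = \sqrt{18051 + 1089} - \frac{1}{234} = \sqrt{19140} - \frac{1}{234} = 2 \sqrt{4785} - \frac{1}{234} = - \frac{1}{234} + 2 \sqrt{4785}$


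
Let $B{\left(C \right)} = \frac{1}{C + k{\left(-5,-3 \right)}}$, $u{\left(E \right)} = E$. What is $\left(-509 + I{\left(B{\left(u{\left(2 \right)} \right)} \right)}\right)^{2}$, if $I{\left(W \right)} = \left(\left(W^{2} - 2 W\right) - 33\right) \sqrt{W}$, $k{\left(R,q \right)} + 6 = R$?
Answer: $\frac{15291430253}{59049} + \frac{2701772 i}{243} \approx 2.5896 \cdot 10^{5} + 11118.0 i$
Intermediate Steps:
$k{\left(R,q \right)} = -6 + R$
$B{\left(C \right)} = \frac{1}{-11 + C}$ ($B{\left(C \right)} = \frac{1}{C - 11} = \frac{1}{-11 + C}$)
$I{\left(W \right)} = \sqrt{W} \left(-33 + W^{2} - 2 W\right)$ ($I{\left(W \right)} = \left(-33 + W^{2} - 2 W\right) \sqrt{W} = \sqrt{W} \left(-33 + W^{2} - 2 W\right)$)
$\left(-509 + I{\left(B{\left(u{\left(2 \right)} \right)} \right)}\right)^{2} = \left(-509 + \sqrt{\frac{1}{-11 + 2}} \left(-33 + \left(\frac{1}{-11 + 2}\right)^{2} - \frac{2}{-11 + 2}\right)\right)^{2} = \left(-509 + \sqrt{\frac{1}{-9}} \left(-33 + \left(\frac{1}{-9}\right)^{2} - \frac{2}{-9}\right)\right)^{2} = \left(-509 + \sqrt{- \frac{1}{9}} \left(-33 + \left(- \frac{1}{9}\right)^{2} - - \frac{2}{9}\right)\right)^{2} = \left(-509 + \frac{i}{3} \left(-33 + \frac{1}{81} + \frac{2}{9}\right)\right)^{2} = \left(-509 + \frac{i}{3} \left(- \frac{2654}{81}\right)\right)^{2} = \left(-509 - \frac{2654 i}{243}\right)^{2}$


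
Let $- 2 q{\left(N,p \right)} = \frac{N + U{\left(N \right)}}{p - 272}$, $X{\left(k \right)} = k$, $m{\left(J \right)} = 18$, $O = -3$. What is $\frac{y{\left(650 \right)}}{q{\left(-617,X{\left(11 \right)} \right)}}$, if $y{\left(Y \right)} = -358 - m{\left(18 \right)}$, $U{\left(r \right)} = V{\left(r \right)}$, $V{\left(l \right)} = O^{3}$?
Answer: $\frac{49068}{161} \approx 304.77$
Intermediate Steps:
$V{\left(l \right)} = -27$ ($V{\left(l \right)} = \left(-3\right)^{3} = -27$)
$U{\left(r \right)} = -27$
$y{\left(Y \right)} = -376$ ($y{\left(Y \right)} = -358 - 18 = -376$)
$q{\left(N,p \right)} = - \frac{-27 + N}{2 \left(-272 + p\right)}$ ($q{\left(N,p \right)} = - \frac{\left(N - 27\right) \frac{1}{p - 272}}{2} = - \frac{\left(-27 + N\right) \frac{1}{-272 + p}}{2} = - \frac{\frac{1}{-272 + p} \left(-27 + N\right)}{2} = - \frac{-27 + N}{2 \left(-272 + p\right)}$)
$\frac{y{\left(650 \right)}}{q{\left(-617,X{\left(11 \right)} \right)}} = - \frac{376}{\frac{1}{2} \frac{1}{-272 + 11} \left(27 - -617\right)} = - \frac{376}{\frac{1}{2} \frac{1}{-261} \left(27 + 617\right)} = - \frac{376}{\frac{1}{2} \left(- \frac{1}{261}\right) 644} = - \frac{376}{- \frac{322}{261}} = \left(-376\right) \left(- \frac{261}{322}\right) = \frac{49068}{161}$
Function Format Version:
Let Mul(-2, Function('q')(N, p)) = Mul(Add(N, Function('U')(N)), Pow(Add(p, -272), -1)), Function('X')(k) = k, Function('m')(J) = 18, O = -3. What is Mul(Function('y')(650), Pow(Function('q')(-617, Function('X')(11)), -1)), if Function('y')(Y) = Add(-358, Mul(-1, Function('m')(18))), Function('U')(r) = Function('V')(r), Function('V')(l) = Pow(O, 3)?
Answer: Rational(49068, 161) ≈ 304.77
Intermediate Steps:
Function('V')(l) = -27 (Function('V')(l) = Pow(-3, 3) = -27)
Function('U')(r) = -27
Function('y')(Y) = -376 (Function('y')(Y) = Add(-358, Mul(-1, 18)) = Add(-358, -18) = -376)
Function('q')(N, p) = Mul(Rational(-1, 2), Pow(Add(-272, p), -1), Add(-27, N)) (Function('q')(N, p) = Mul(Rational(-1, 2), Mul(Add(N, -27), Pow(Add(p, -272), -1))) = Mul(Rational(-1, 2), Mul(Add(-27, N), Pow(Add(-272, p), -1))) = Mul(Rational(-1, 2), Mul(Pow(Add(-272, p), -1), Add(-27, N))) = Mul(Rational(-1, 2), Pow(Add(-272, p), -1), Add(-27, N)))
Mul(Function('y')(650), Pow(Function('q')(-617, Function('X')(11)), -1)) = Mul(-376, Pow(Mul(Rational(1, 2), Pow(Add(-272, 11), -1), Add(27, Mul(-1, -617))), -1)) = Mul(-376, Pow(Mul(Rational(1, 2), Pow(-261, -1), Add(27, 617)), -1)) = Mul(-376, Pow(Mul(Rational(1, 2), Rational(-1, 261), 644), -1)) = Mul(-376, Pow(Rational(-322, 261), -1)) = Mul(-376, Rational(-261, 322)) = Rational(49068, 161)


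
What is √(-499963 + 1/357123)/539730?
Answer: 2*I*√3985231231323069/96374998395 ≈ 0.0013101*I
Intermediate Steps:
√(-499963 + 1/357123)/539730 = √(-499963 + 1/357123)*(1/539730) = √(-178548286448/357123)*(1/539730) = (4*I*√3985231231323069/357123)*(1/539730) = 2*I*√3985231231323069/96374998395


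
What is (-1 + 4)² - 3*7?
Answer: -12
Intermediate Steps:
(-1 + 4)² - 3*7 = 3² - 21 = 9 - 21 = -12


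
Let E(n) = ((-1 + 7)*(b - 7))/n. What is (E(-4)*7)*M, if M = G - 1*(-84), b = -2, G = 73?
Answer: 29673/2 ≈ 14837.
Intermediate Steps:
M = 157 (M = 73 - 1*(-84) = 73 + 84 = 157)
E(n) = -54/n (E(n) = ((-1 + 7)*(-2 - 7))/n = (6*(-9))/n = -54/n)
(E(-4)*7)*M = (-54/(-4)*7)*157 = (-54*(-¼)*7)*157 = ((27/2)*7)*157 = (189/2)*157 = 29673/2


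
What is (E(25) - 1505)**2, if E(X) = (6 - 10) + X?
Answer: 2202256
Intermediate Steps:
E(X) = -4 + X
(E(25) - 1505)**2 = ((-4 + 25) - 1505)**2 = (21 - 1505)**2 = (-1484)**2 = 2202256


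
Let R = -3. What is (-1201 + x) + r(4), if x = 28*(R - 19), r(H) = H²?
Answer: -1801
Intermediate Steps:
x = -616 (x = 28*(-3 - 19) = 28*(-22) = -616)
(-1201 + x) + r(4) = (-1201 - 616) + 4² = -1817 + 16 = -1801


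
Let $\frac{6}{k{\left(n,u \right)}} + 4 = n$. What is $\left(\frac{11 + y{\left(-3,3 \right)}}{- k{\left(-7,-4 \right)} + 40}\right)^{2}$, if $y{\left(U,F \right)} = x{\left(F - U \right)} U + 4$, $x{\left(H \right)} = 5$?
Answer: $0$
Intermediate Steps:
$k{\left(n,u \right)} = \frac{6}{-4 + n}$
$y{\left(U,F \right)} = 4 + 5 U$ ($y{\left(U,F \right)} = 5 U + 4 = 4 + 5 U$)
$\left(\frac{11 + y{\left(-3,3 \right)}}{- k{\left(-7,-4 \right)} + 40}\right)^{2} = \left(\frac{11 + \left(4 + 5 \left(-3\right)\right)}{- \frac{6}{-4 - 7} + 40}\right)^{2} = \left(\frac{11 + \left(4 - 15\right)}{- \frac{6}{-11} + 40}\right)^{2} = \left(\frac{11 - 11}{- \frac{6 \left(-1\right)}{11} + 40}\right)^{2} = \left(\frac{0}{\left(-1\right) \left(- \frac{6}{11}\right) + 40}\right)^{2} = \left(\frac{0}{\frac{6}{11} + 40}\right)^{2} = \left(\frac{0}{\frac{446}{11}}\right)^{2} = \left(0 \cdot \frac{11}{446}\right)^{2} = 0^{2} = 0$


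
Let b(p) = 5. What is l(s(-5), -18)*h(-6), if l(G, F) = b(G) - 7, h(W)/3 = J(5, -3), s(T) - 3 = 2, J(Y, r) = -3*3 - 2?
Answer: 66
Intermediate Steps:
J(Y, r) = -11 (J(Y, r) = -9 - 2 = -11)
s(T) = 5 (s(T) = 3 + 2 = 5)
h(W) = -33 (h(W) = 3*(-11) = -33)
l(G, F) = -2 (l(G, F) = 5 - 7 = -2)
l(s(-5), -18)*h(-6) = -2*(-33) = 66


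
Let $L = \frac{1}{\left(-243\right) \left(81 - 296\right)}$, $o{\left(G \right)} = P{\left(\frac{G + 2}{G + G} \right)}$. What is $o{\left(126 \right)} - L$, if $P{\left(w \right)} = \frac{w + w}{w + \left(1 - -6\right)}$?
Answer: $\frac{77749}{574695} \approx 0.13529$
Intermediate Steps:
$P{\left(w \right)} = \frac{2 w}{7 + w}$ ($P{\left(w \right)} = \frac{2 w}{w + \left(1 + 6\right)} = \frac{2 w}{w + 7} = \frac{2 w}{7 + w}$)
$o{\left(G \right)} = \frac{2 + G}{G \left(7 + \frac{2 + G}{2 G}\right)}$ ($o{\left(G \right)} = \frac{2 \frac{G + 2}{G + G}}{7 + \frac{G + 2}{G + G}} = \frac{2 \frac{2 + G}{2 G}}{7 + \frac{2 + G}{2 G}} = \frac{2 + G}{G \left(7 + \frac{2 + G}{2 G}\right)}$)
$L = \frac{1}{52245}$ ($L = \frac{1}{\left(-243\right) \left(-215\right)} = \frac{1}{52245} \approx 1.9141 \cdot 10^{-5}$)
$o{\left(126 \right)} - L = \frac{2 \left(2 + 126\right)}{2 + 15 \cdot 126} - \frac{1}{52245} = 2 \frac{1}{2 + 1890} \cdot 128 - \frac{1}{52245} = 2 \cdot \frac{1}{1892} \cdot 128 - \frac{1}{52245} = \frac{64}{473} - \frac{1}{52245} = \frac{77749}{574695}$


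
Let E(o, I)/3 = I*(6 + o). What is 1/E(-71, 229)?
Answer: -1/44655 ≈ -2.2394e-5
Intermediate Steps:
E(o, I) = 3*I*(6 + o) (E(o, I) = 3*(I*(6 + o)) = 3*I*(6 + o))
1/E(-71, 229) = 1/(3*229*(6 - 71)) = 1/(3*229*(-65)) = 1/(-44655) = -1/44655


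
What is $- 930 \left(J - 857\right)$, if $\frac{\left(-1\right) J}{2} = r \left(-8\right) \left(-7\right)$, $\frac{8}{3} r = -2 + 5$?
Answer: $914190$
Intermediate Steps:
$r = \frac{9}{8}$ ($r = \frac{3 \left(-2 + 5\right)}{8} = \frac{3}{8} \cdot 3 = \frac{9}{8} \approx 1.125$)
$J = -126$ ($J = - 2 \cdot \frac{9}{8} \left(-8\right) \left(-7\right) = - 2 \left(\left(-9\right) \left(-7\right)\right) = \left(-2\right) 63 = -126$)
$- 930 \left(J - 857\right) = - 930 \left(-126 - 857\right) = \left(-930\right) \left(-983\right) = 914190$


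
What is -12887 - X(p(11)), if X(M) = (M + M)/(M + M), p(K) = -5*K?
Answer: -12888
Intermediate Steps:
X(M) = 1 (X(M) = (2*M)/((2*M)) = (2*M)*(1/(2*M)) = 1)
-12887 - X(p(11)) = -12887 - 1*1 = -12887 - 1 = -12888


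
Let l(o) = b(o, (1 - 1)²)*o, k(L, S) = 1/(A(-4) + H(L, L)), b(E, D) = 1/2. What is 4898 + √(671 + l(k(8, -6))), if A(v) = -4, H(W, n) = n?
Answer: 4898 + √10738/4 ≈ 4923.9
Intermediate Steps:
b(E, D) = ½
k(L, S) = 1/(-4 + L)
l(o) = o/2
4898 + √(671 + l(k(8, -6))) = 4898 + √(671 + 1/(2*(-4 + 8))) = 4898 + √(671 + (½)/4) = 4898 + √(671 + (½)*(¼)) = 4898 + √(671 + ⅛) = 4898 + √(5369/8) = 4898 + √10738/4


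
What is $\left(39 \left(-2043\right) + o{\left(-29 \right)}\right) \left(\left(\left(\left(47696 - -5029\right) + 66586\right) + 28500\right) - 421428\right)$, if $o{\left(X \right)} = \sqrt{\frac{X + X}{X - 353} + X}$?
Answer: $21800981709 - \frac{273617 i \sqrt{1052410}}{191} \approx 2.1801 \cdot 10^{10} - 1.4696 \cdot 10^{6} i$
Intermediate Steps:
$o{\left(X \right)} = \sqrt{X + \frac{2 X}{-353 + X}}$ ($o{\left(X \right)} = \sqrt{\frac{2 X}{-353 + X} + X} = \sqrt{X + \frac{2 X}{-353 + X}}$)
$\left(39 \left(-2043\right) + o{\left(-29 \right)}\right) \left(\left(\left(\left(47696 - -5029\right) + 66586\right) + 28500\right) - 421428\right) = \left(39 \left(-2043\right) + \sqrt{- \frac{29 \left(-351 - 29\right)}{-353 - 29}}\right) \left(\left(\left(\left(47696 - -5029\right) + 66586\right) + 28500\right) - 421428\right) = \left(-79677 + \sqrt{\left(-29\right) \frac{1}{-382} \left(-380\right)}\right) \left(\left(\left(\left(47696 + 5029\right) + 66586\right) + 28500\right) - 421428\right) = \left(-79677 + \sqrt{\left(-29\right) \left(- \frac{1}{382}\right) \left(-380\right)}\right) \left(\left(\left(52725 + 66586\right) + 28500\right) - 421428\right) = \left(-79677 + \sqrt{- \frac{5510}{191}}\right) \left(\left(119311 + 28500\right) - 421428\right) = \left(-79677 + \frac{i \sqrt{1052410}}{191}\right) \left(147811 - 421428\right) = \left(-79677 + \frac{i \sqrt{1052410}}{191}\right) \left(-273617\right) = 21800981709 - \frac{273617 i \sqrt{1052410}}{191}$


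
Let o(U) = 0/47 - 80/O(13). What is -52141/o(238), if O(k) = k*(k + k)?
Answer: 8811829/40 ≈ 2.2030e+5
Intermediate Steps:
O(k) = 2*k² (O(k) = k*(2*k) = 2*k²)
o(U) = -40/169 (o(U) = 0/47 - 80/(2*13²) = 0*(1/47) - 80/(2*169) = 0 - 80/338 = 0 - 80*1/338 = 0 - 40/169 = -40/169)
-52141/o(238) = -52141/(-40/169) = -52141*(-169/40) = 8811829/40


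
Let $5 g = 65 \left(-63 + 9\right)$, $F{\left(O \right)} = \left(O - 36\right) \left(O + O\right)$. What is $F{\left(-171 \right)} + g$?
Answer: $70092$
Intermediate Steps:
$F{\left(O \right)} = 2 O \left(-36 + O\right)$ ($F{\left(O \right)} = \left(-36 + O\right) 2 O = 2 O \left(-36 + O\right)$)
$g = -702$ ($g = \frac{65 \left(-63 + 9\right)}{5} = \frac{65 \left(-54\right)}{5} = \frac{1}{5} \left(-3510\right) = -702$)
$F{\left(-171 \right)} + g = 2 \left(-171\right) \left(-36 - 171\right) - 702 = 2 \left(-171\right) \left(-207\right) - 702 = 70794 - 702 = 70092$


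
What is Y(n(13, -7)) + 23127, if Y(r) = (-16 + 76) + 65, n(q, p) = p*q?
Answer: 23252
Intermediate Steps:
Y(r) = 125 (Y(r) = 60 + 65 = 125)
Y(n(13, -7)) + 23127 = 125 + 23127 = 23252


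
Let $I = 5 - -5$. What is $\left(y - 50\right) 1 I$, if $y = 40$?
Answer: $-100$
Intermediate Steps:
$I = 10$ ($I = 5 + 5 = 10$)
$\left(y - 50\right) 1 I = \left(40 - 50\right) 1 \cdot 10 = \left(-10\right) 10 = -100$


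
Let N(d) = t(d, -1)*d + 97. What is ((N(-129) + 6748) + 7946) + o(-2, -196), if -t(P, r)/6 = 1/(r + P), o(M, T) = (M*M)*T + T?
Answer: 897328/65 ≈ 13805.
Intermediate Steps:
o(M, T) = T + T*M**2 (o(M, T) = M**2*T + T = T*M**2 + T = T + T*M**2)
t(P, r) = -6/(P + r) (t(P, r) = -6/(r + P) = -6/(P + r))
N(d) = 97 - 6*d/(-1 + d) (N(d) = (-6/(d - 1))*d + 97 = (-6/(-1 + d))*d + 97 = -6*d/(-1 + d) + 97 = 97 - 6*d/(-1 + d))
((N(-129) + 6748) + 7946) + o(-2, -196) = (((-97 + 91*(-129))/(-1 - 129) + 6748) + 7946) - 196*(1 + (-2)**2) = (((-97 - 11739)/(-130) + 6748) + 7946) - 196*(1 + 4) = ((-1/130*(-11836) + 6748) + 7946) - 196*5 = ((5918/65 + 6748) + 7946) - 980 = (444538/65 + 7946) - 980 = 961028/65 - 980 = 897328/65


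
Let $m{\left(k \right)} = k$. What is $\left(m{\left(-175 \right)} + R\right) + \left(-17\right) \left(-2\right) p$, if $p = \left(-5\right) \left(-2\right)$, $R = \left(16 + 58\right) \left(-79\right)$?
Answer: $-5681$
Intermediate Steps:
$R = -5846$ ($R = 74 \left(-79\right) = -5846$)
$p = 10$
$\left(m{\left(-175 \right)} + R\right) + \left(-17\right) \left(-2\right) p = \left(-175 - 5846\right) + \left(-17\right) \left(-2\right) 10 = -6021 + 34 \cdot 10 = -6021 + 340 = -5681$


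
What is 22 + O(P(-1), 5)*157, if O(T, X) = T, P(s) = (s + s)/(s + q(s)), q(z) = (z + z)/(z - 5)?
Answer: 493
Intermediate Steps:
q(z) = 2*z/(-5 + z) (q(z) = (2*z)/(-5 + z) = 2*z/(-5 + z))
P(s) = 2*s/(s + 2*s/(-5 + s)) (P(s) = (s + s)/(s + 2*s/(-5 + s)) = (2*s)/(s + 2*s/(-5 + s)) = 2*s/(s + 2*s/(-5 + s)))
22 + O(P(-1), 5)*157 = 22 + (2*(-5 - 1)/(-3 - 1))*157 = 22 + (2*(-6)/(-4))*157 = 22 + (2*(-¼)*(-6))*157 = 22 + 3*157 = 22 + 471 = 493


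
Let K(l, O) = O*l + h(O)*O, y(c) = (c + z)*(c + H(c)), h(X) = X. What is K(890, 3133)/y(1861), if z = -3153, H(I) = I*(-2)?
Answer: 12604059/2404412 ≈ 5.2421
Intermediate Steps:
H(I) = -2*I
y(c) = -c*(-3153 + c) (y(c) = (c - 3153)*(c - 2*c) = (-3153 + c)*(-c) = -c*(-3153 + c))
K(l, O) = O² + O*l (K(l, O) = O*l + O*O = O*l + O² = O² + O*l)
K(890, 3133)/y(1861) = (3133*(3133 + 890))/((1861*(3153 - 1*1861))) = (3133*4023)/((1861*(3153 - 1861))) = 12604059/((1861*1292)) = 12604059/2404412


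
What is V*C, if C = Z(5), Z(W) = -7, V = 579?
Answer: -4053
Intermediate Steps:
C = -7
V*C = 579*(-7) = -4053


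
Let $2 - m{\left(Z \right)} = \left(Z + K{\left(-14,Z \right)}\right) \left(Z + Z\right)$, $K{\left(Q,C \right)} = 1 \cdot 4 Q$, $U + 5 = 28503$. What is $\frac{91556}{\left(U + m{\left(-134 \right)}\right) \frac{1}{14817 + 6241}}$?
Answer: $- \frac{481996562}{5605} \approx -85994.0$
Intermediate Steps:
$U = 28498$ ($U = -5 + 28503 = 28498$)
$K{\left(Q,C \right)} = 4 Q$
$m{\left(Z \right)} = 2 - 2 Z \left(-56 + Z\right)$ ($m{\left(Z \right)} = 2 - \left(Z + 4 \left(-14\right)\right) \left(Z + Z\right) = 2 - \left(Z - 56\right) 2 Z = 2 - \left(-56 + Z\right) 2 Z = 2 - 2 Z \left(-56 + Z\right)$)
$\frac{91556}{\left(U + m{\left(-134 \right)}\right) \frac{1}{14817 + 6241}} = \frac{91556}{\left(28498 + \left(2 - 2 \left(-134\right)^{2} + 112 \left(-134\right)\right)\right) \frac{1}{14817 + 6241}} = \frac{91556}{\left(28498 - 50918\right) \frac{1}{21058}} = \frac{91556}{\left(-22420\right) \frac{1}{21058}} = \frac{91556}{- \frac{11210}{10529}} = 91556 \left(- \frac{10529}{11210}\right) = - \frac{481996562}{5605}$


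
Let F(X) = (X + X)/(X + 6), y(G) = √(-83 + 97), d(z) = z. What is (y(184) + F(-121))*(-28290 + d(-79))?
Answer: -6865298/115 - 28369*√14 ≈ -1.6585e+5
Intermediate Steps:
y(G) = √14
F(X) = 2*X/(6 + X) (F(X) = (2*X)/(6 + X) = 2*X/(6 + X))
(y(184) + F(-121))*(-28290 + d(-79)) = (√14 + 2*(-121)/(6 - 121))*(-28290 - 79) = (√14 + 2*(-121)/(-115))*(-28369) = (√14 + 2*(-121)*(-1/115))*(-28369) = (√14 + 242/115)*(-28369) = (242/115 + √14)*(-28369) = -6865298/115 - 28369*√14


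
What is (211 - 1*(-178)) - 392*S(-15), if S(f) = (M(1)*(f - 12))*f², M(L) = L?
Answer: 2381789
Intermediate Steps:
S(f) = f²*(-12 + f) (S(f) = (1*(f - 12))*f² = (1*(-12 + f))*f² = (-12 + f)*f² = f²*(-12 + f))
(211 - 1*(-178)) - 392*S(-15) = (211 - 1*(-178)) - 392*(-15)²*(-12 - 15) = (211 + 178) - 88200*(-27) = 389 - 392*(-6075) = 389 + 2381400 = 2381789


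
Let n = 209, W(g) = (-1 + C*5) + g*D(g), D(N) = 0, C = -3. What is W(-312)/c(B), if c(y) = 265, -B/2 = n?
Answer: -16/265 ≈ -0.060377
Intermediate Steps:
W(g) = -16 (W(g) = (-1 - 3*5) + g*0 = (-1 - 15) + 0 = -16 + 0 = -16)
B = -418 (B = -2*209 = -418)
W(-312)/c(B) = -16/265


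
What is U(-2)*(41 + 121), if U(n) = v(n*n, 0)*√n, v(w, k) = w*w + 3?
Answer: 3078*I*√2 ≈ 4353.0*I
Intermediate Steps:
v(w, k) = 3 + w² (v(w, k) = w² + 3 = 3 + w²)
U(n) = √n*(3 + n⁴) (U(n) = (3 + (n*n)²)*√n = (3 + (n²)²)*√n = (3 + n⁴)*√n = √n*(3 + n⁴))
U(-2)*(41 + 121) = (√(-2)*(3 + (-2)⁴))*(41 + 121) = ((I*√2)*(3 + 16))*162 = ((I*√2)*19)*162 = (19*I*√2)*162 = 3078*I*√2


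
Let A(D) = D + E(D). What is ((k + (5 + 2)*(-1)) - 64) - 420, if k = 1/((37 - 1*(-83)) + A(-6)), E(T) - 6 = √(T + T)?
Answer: (-982*√3 + 58919*I)/(2*(√3 - 60*I)) ≈ -490.99 - 0.00024036*I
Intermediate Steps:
E(T) = 6 + √2*√T (E(T) = 6 + √(T + T) = 6 + √(2*T) = 6 + √2*√T)
A(D) = 6 + D + √2*√D (A(D) = D + (6 + √2*√D) = 6 + D + √2*√D)
k = 1/(120 + 2*I*√3) (k = 1/((37 - 1*(-83)) + (6 - 6 + √2*√(-6))) = 1/((37 + 83) + (6 - 6 + √2*(I*√6))) = 1/(120 + (6 - 6 + 2*I*√3)) = 1/(120 + 2*I*√3) ≈ 0.0083264 - 0.0002404*I)
((k + (5 + 2)*(-1)) - 64) - 420 = (((10/1201 - I*√3/7206) + (5 + 2)*(-1)) - 64) - 420 = (((10/1201 - I*√3/7206) + 7*(-1)) - 64) - 420 = (((10/1201 - I*√3/7206) - 7) - 64) - 420 = ((-8397/1201 - I*√3/7206) - 64) - 420 = (-85261/1201 - I*√3/7206) - 420 = -589681/1201 - I*√3/7206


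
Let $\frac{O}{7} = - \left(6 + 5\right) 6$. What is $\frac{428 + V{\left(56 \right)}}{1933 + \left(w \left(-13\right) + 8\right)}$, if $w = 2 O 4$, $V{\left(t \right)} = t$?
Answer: $\frac{484}{49989} \approx 0.0096821$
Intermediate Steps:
$O = -462$ ($O = 7 \left(- \left(6 + 5\right) 6\right) = 7 \left(- 11 \cdot 6\right) = 7 \left(\left(-1\right) 66\right) = 7 \left(-66\right) = -462$)
$w = -3696$ ($w = 2 \left(-462\right) 4 = \left(-924\right) 4 = -3696$)
$\frac{428 + V{\left(56 \right)}}{1933 + \left(w \left(-13\right) + 8\right)} = \frac{428 + 56}{1933 + \left(\left(-3696\right) \left(-13\right) + 8\right)} = \frac{484}{1933 + \left(48048 + 8\right)} = \frac{484}{1933 + 48056} = \frac{484}{49989}$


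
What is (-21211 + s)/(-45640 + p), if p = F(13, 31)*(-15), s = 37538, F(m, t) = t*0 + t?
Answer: -16327/46105 ≈ -0.35413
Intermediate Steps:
F(m, t) = t (F(m, t) = 0 + t = t)
p = -465 (p = 31*(-15) = -465)
(-21211 + s)/(-45640 + p) = (-21211 + 37538)/(-45640 - 465) = 16327/(-46105) = 16327*(-1/46105) = -16327/46105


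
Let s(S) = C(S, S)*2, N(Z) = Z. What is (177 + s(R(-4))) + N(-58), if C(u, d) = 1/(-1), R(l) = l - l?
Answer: 117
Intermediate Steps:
R(l) = 0
C(u, d) = -1
s(S) = -2 (s(S) = -1*2 = -2)
(177 + s(R(-4))) + N(-58) = (177 - 2) - 58 = 175 - 58 = 117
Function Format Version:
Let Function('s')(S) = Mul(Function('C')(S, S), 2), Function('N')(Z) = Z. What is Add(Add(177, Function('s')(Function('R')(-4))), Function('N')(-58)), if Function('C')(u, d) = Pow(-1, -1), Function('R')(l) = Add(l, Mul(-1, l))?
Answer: 117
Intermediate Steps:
Function('R')(l) = 0
Function('C')(u, d) = -1
Function('s')(S) = -2 (Function('s')(S) = Mul(-1, 2) = -2)
Add(Add(177, Function('s')(Function('R')(-4))), Function('N')(-58)) = Add(Add(177, -2), -58) = Add(175, -58) = 117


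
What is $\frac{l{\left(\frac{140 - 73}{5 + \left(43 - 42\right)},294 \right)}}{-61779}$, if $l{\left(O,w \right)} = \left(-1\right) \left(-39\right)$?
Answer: $- \frac{13}{20593} \approx -0.00063128$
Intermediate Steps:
$l{\left(O,w \right)} = 39$
$\frac{l{\left(\frac{140 - 73}{5 + \left(43 - 42\right)},294 \right)}}{-61779} = \frac{39}{-61779} = 39 \left(- \frac{1}{61779}\right) = - \frac{13}{20593}$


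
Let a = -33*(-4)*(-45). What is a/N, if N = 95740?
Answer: -297/4787 ≈ -0.062043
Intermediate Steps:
a = -5940 (a = 132*(-45) = -5940)
a/N = -5940/95740 = -5940*1/95740 = -297/4787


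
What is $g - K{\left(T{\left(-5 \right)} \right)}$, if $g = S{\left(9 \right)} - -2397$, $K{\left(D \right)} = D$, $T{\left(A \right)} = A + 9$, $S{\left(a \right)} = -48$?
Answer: $2345$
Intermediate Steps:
$T{\left(A \right)} = 9 + A$
$g = 2349$ ($g = -48 - -2397 = -48 + 2397 = 2349$)
$g - K{\left(T{\left(-5 \right)} \right)} = 2349 - \left(9 - 5\right) = 2349 - 4 = 2345$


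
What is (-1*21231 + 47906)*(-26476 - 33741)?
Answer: -1606288475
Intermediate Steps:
(-1*21231 + 47906)*(-26476 - 33741) = (-21231 + 47906)*(-60217) = 26675*(-60217) = -1606288475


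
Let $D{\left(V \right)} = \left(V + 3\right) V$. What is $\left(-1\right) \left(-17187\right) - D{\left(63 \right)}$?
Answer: $13029$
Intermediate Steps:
$D{\left(V \right)} = V \left(3 + V\right)$ ($D{\left(V \right)} = \left(3 + V\right) V = V \left(3 + V\right)$)
$\left(-1\right) \left(-17187\right) - D{\left(63 \right)} = \left(-1\right) \left(-17187\right) - 63 \left(3 + 63\right) = 17187 - 63 \cdot 66 = 17187 - 4158 = 13029$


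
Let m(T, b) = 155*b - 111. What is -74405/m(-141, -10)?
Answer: 74405/1661 ≈ 44.795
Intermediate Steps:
m(T, b) = -111 + 155*b
-74405/m(-141, -10) = -74405/(-111 + 155*(-10)) = -74405/(-111 - 1550) = -74405/(-1661) = -74405*(-1/1661) = 74405/1661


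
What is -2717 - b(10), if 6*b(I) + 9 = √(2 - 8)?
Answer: -5431/2 - I*√6/6 ≈ -2715.5 - 0.40825*I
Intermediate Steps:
b(I) = -3/2 + I*√6/6 (b(I) = -3/2 + √(2 - 8)/6 = -3/2 + √(-6)/6 = -3/2 + (I*√6)/6 = -3/2 + I*√6/6)
-2717 - b(10) = -2717 - (-3/2 + I*√6/6) = -2717 + (3/2 - I*√6/6) = -5431/2 - I*√6/6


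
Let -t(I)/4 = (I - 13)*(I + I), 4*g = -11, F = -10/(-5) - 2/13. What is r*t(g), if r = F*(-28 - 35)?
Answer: 523908/13 ≈ 40301.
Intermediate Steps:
F = 24/13 (F = -10*(-⅕) - 2*1/13 = 2 - 2/13 = 24/13 ≈ 1.8462)
g = -11/4 (g = (¼)*(-11) = -11/4 ≈ -2.7500)
t(I) = -8*I*(-13 + I) (t(I) = -4*(I - 13)*(I + I) = -4*(-13 + I)*2*I = -8*I*(-13 + I))
r = -1512/13 (r = 24*(-28 - 35)/13 = (24/13)*(-63) = -1512/13 ≈ -116.31)
r*t(g) = -12096*(-11)*(13 - 1*(-11/4))/(13*4) = -12096*(-11)*(13 + 11/4)/(13*4) = -12096*(-11)*63/(13*4*4) = -1512/13*(-693/2) = 523908/13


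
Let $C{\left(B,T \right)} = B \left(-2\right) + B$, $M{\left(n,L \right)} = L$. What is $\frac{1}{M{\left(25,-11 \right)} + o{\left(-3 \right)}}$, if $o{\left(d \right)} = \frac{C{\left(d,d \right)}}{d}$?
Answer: $- \frac{1}{12} \approx -0.083333$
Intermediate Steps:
$C{\left(B,T \right)} = - B$ ($C{\left(B,T \right)} = - 2 B + B = - B$)
$o{\left(d \right)} = -1$ ($o{\left(d \right)} = \frac{\left(-1\right) d}{d} = -1$)
$\frac{1}{M{\left(25,-11 \right)} + o{\left(-3 \right)}} = \frac{1}{-11 - 1} = \frac{1}{-12} = - \frac{1}{12}$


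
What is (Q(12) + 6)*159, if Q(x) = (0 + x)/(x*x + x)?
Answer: 12561/13 ≈ 966.23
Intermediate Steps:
Q(x) = x/(x + x²) (Q(x) = x/(x² + x) = x/(x + x²))
(Q(12) + 6)*159 = (1/(1 + 12) + 6)*159 = (1/13 + 6)*159 = (79/13)*159 = 12561/13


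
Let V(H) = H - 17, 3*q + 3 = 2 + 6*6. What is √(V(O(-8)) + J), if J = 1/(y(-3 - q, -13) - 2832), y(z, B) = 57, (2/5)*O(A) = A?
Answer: 2*I*√2849259/555 ≈ 6.0828*I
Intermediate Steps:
q = 35/3 (q = -1 + (2 + 6*6)/3 = -1 + (2 + 36)/3 = -1 + (⅓)*38 = -1 + 38/3 = 35/3 ≈ 11.667)
O(A) = 5*A/2
V(H) = -17 + H
J = -1/2775 (J = 1/(57 - 2832) = 1/(-2775) = -1/2775 ≈ -0.00036036)
√(V(O(-8)) + J) = √((-17 + (5/2)*(-8)) - 1/2775) = √((-17 - 20) - 1/2775) = √(-37 - 1/2775) = √(-102676/2775) = 2*I*√2849259/555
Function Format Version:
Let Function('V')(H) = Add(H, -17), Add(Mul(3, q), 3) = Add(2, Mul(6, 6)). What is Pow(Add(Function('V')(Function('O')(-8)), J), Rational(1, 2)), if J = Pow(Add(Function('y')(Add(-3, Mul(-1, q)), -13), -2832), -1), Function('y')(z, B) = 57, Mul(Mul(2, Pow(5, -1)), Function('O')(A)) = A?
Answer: Mul(Rational(2, 555), I, Pow(2849259, Rational(1, 2))) ≈ Mul(6.0828, I)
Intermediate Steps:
q = Rational(35, 3) (q = Add(-1, Mul(Rational(1, 3), Add(2, Mul(6, 6)))) = Add(-1, Mul(Rational(1, 3), Add(2, 36))) = Add(-1, Mul(Rational(1, 3), 38)) = Add(-1, Rational(38, 3)) = Rational(35, 3) ≈ 11.667)
Function('O')(A) = Mul(Rational(5, 2), A)
Function('V')(H) = Add(-17, H)
J = Rational(-1, 2775) (J = Pow(Add(57, -2832), -1) = Pow(-2775, -1) = Rational(-1, 2775) ≈ -0.00036036)
Pow(Add(Function('V')(Function('O')(-8)), J), Rational(1, 2)) = Pow(Add(Add(-17, Mul(Rational(5, 2), -8)), Rational(-1, 2775)), Rational(1, 2)) = Pow(Add(Add(-17, -20), Rational(-1, 2775)), Rational(1, 2)) = Pow(Add(-37, Rational(-1, 2775)), Rational(1, 2)) = Pow(Rational(-102676, 2775), Rational(1, 2)) = Mul(Rational(2, 555), I, Pow(2849259, Rational(1, 2)))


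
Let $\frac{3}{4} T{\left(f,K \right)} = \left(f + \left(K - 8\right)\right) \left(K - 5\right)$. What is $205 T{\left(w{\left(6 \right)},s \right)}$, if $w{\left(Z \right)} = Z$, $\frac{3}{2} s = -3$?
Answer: $\frac{22960}{3} \approx 7653.3$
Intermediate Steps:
$s = -2$ ($s = \frac{2}{3} \left(-3\right) = -2$)
$T{\left(f,K \right)} = \frac{4 \left(-5 + K\right) \left(-8 + K + f\right)}{3}$ ($T{\left(f,K \right)} = \frac{4 \left(f + \left(K - 8\right)\right) \left(K - 5\right)}{3} = \frac{4 \left(f + \left(K - 8\right)\right) \left(-5 + K\right)}{3} = \frac{4 \left(f + \left(-8 + K\right)\right) \left(-5 + K\right)}{3} = \frac{4 \left(-8 + K + f\right) \left(-5 + K\right)}{3} = \frac{4 \left(-5 + K\right) \left(-8 + K + f\right)}{3}$)
$205 T{\left(w{\left(6 \right)},s \right)} = 205 \left(\frac{160}{3} - - \frac{104}{3} - 40 + \frac{4 \left(-2\right)^{2}}{3} + \frac{4}{3} \left(-2\right) 6\right) = 205 \left(\frac{160}{3} + \frac{104}{3} - 40 + \frac{4}{3} \cdot 4 - 16\right) = 205 \left(\frac{160}{3} + \frac{104}{3} - 40 + \frac{16}{3} - 16\right) = 205 \cdot \frac{112}{3} = \frac{22960}{3}$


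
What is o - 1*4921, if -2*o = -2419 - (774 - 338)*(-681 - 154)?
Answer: -371483/2 ≈ -1.8574e+5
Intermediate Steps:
o = -361641/2 (o = -(-2419 - (774 - 338)*(-681 - 154))/2 = -(-2419 - 436*(-835))/2 = -(-2419 - 1*(-364060))/2 = -(-2419 + 364060)/2 = -½*361641 = -361641/2 ≈ -1.8082e+5)
o - 1*4921 = -361641/2 - 1*4921 = -361641/2 - 4921 = -371483/2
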